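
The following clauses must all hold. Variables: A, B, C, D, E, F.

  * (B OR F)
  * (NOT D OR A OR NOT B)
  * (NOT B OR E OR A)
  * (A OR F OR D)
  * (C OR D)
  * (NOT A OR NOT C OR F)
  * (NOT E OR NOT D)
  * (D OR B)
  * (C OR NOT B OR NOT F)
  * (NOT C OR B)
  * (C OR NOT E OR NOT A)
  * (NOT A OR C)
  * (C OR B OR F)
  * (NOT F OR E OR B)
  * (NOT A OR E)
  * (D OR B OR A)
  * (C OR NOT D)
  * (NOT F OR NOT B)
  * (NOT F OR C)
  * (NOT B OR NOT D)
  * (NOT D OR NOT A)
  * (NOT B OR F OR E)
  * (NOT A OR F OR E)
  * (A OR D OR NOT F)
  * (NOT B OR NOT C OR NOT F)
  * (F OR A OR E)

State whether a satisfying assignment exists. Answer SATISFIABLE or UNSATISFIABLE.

UNSATISFIABLE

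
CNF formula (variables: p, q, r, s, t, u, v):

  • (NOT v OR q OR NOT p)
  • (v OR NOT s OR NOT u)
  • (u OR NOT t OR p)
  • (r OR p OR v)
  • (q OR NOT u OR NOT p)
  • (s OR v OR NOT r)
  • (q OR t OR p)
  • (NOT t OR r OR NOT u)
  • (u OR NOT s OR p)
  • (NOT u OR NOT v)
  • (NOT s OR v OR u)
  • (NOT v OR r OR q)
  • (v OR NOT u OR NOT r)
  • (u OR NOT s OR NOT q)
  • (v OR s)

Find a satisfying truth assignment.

p=False  q=True  r=True  s=False  t=False  u=False  v=True

Check each clause:
  1. (NOT v OR NOT p OR q) — q is true.
  2. (NOT s OR v OR NOT u) — NOT u is true.
  3. (p OR u OR NOT t) — NOT t is true.
  4. (p OR r OR v) — r is true.
  5. (q OR NOT p OR NOT u) — NOT u is true.
  6. (NOT r OR s OR v) — v is true.
  7. (t OR p OR q) — q is true.
  8. (r OR NOT u OR NOT t) — r is true.
  9. (p OR NOT s OR u) — NOT s is true.
  10. (NOT u OR NOT v) — NOT u is true.
  11. (NOT s OR v OR u) — NOT s is true.
  12. (NOT v OR r OR q) — q is true.
  13. (NOT u OR NOT r OR v) — NOT u is true.
  14. (NOT s OR NOT q OR u) — NOT s is true.
  15. (s OR v) — v is true.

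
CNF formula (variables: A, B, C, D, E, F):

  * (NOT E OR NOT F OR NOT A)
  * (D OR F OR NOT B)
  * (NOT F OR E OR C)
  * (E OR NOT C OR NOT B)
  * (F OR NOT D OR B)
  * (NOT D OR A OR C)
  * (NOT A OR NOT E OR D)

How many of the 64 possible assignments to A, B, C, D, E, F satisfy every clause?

20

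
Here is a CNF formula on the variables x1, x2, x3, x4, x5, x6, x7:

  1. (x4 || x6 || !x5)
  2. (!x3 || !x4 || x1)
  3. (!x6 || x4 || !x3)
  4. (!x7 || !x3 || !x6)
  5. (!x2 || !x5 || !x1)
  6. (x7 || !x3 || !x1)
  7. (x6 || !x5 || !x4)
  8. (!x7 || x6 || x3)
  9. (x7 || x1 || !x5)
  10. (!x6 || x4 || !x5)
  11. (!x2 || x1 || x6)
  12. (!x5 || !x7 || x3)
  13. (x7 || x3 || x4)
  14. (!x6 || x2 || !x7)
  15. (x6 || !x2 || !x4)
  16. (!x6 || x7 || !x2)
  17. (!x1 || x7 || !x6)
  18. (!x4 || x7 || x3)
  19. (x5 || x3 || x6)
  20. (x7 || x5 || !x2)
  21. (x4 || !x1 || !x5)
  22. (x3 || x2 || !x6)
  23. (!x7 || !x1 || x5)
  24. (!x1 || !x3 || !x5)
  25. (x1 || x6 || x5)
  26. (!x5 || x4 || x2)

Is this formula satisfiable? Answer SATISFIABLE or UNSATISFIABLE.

SATISFIABLE

Branch on x1: take x1 = False.
The remaining clauses are satisfied by x2 = True, x3 = False, x4 = False, x5 = False, x6 = True, x7 = True.
Every clause has at least one true literal under this assignment.
So x1=0  x2=1  x3=0  x4=0  x5=0  x6=1  x7=1 is a satisfying assignment.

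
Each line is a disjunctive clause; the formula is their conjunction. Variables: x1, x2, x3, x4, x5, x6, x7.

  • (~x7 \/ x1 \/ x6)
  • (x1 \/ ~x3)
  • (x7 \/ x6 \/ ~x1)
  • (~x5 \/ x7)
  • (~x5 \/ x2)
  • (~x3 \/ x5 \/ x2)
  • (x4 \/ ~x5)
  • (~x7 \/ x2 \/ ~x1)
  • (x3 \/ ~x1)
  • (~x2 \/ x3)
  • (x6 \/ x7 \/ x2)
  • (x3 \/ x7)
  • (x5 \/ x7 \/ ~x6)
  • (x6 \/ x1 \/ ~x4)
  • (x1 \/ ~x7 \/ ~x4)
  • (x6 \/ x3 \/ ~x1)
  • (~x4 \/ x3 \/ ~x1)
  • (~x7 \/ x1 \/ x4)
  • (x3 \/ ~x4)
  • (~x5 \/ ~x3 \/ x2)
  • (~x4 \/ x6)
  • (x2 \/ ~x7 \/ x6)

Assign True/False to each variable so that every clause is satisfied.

x1=T  x2=T  x3=T  x4=F  x5=F  x6=T  x7=T

Try x1 = True.
  then x3 is forced to True.
For the remaining variables, x2 = True, x4 = False, x5 = False, x6 = True, x7 = True works.
Check each clause:
  1. (x1 \/ x6 \/ ~x7) — x1 is true.
  2. (~x3 \/ x1) — x1 is true.
  3. (~x1 \/ x7 \/ x6) — x6 is true.
  4. (~x5 \/ x7) — ~x5 is true.
  5. (~x5 \/ x2) — x2 is true.
  6. (x2 \/ ~x3 \/ x5) — x2 is true.
  7. (~x5 \/ x4) — ~x5 is true.
  8. (~x1 \/ x2 \/ ~x7) — x2 is true.
  9. (~x1 \/ x3) — x3 is true.
  10. (~x2 \/ x3) — x3 is true.
  11. (x2 \/ x7 \/ x6) — x2 is true.
  12. (x3 \/ x7) — x3 is true.
  13. (~x6 \/ x5 \/ x7) — x7 is true.
  14. (x6 \/ ~x4 \/ x1) — x1 is true.
  15. (x1 \/ ~x7 \/ ~x4) — x1 is true.
  16. (~x1 \/ x6 \/ x3) — x3 is true.
  17. (x3 \/ ~x1 \/ ~x4) — x3 is true.
  18. (~x7 \/ x1 \/ x4) — x1 is true.
  19. (~x4 \/ x3) — x3 is true.
  20. (x2 \/ ~x3 \/ ~x5) — x2 is true.
  21. (~x4 \/ x6) — ~x4 is true.
  22. (x6 \/ x2 \/ ~x7) — x2 is true.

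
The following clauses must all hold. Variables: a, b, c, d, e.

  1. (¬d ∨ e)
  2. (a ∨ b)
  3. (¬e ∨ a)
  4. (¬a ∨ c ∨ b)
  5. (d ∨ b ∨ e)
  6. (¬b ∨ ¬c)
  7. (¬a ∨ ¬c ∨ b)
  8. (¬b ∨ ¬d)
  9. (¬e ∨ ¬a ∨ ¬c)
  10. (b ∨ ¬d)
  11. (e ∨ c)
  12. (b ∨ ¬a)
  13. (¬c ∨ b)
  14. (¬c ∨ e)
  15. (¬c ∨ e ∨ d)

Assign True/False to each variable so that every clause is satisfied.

a = True, b = True, c = False, d = False, e = True

Check each clause:
  1. (¬d ∨ e) — ¬d is true.
  2. (b ∨ a) — a is true.
  3. (a ∨ ¬e) — a is true.
  4. (c ∨ ¬a ∨ b) — b is true.
  5. (d ∨ b ∨ e) — b is true.
  6. (¬c ∨ ¬b) — ¬c is true.
  7. (¬c ∨ b ∨ ¬a) — b is true.
  8. (¬d ∨ ¬b) — ¬d is true.
  9. (¬a ∨ ¬e ∨ ¬c) — ¬c is true.
  10. (b ∨ ¬d) — b is true.
  11. (c ∨ e) — e is true.
  12. (b ∨ ¬a) — b is true.
  13. (b ∨ ¬c) — b is true.
  14. (e ∨ ¬c) — e is true.
  15. (¬c ∨ d ∨ e) — e is true.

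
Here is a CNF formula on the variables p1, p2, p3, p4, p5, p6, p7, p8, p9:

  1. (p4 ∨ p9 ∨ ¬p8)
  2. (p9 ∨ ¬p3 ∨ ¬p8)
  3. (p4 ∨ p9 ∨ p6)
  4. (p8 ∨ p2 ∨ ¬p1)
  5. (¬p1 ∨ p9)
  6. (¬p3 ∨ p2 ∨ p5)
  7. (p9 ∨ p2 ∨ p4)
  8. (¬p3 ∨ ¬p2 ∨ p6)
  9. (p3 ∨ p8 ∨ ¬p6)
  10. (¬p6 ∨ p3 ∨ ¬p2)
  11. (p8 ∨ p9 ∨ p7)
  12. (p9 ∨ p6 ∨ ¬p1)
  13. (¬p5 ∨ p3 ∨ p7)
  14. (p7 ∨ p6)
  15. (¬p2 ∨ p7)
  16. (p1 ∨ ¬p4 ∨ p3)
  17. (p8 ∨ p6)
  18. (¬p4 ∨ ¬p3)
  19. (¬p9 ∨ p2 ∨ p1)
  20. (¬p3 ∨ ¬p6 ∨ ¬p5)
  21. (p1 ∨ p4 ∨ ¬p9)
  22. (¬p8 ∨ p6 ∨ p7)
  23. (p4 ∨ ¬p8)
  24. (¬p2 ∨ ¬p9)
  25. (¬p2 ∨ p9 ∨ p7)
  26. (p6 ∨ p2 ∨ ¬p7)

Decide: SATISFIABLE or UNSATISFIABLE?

SATISFIABLE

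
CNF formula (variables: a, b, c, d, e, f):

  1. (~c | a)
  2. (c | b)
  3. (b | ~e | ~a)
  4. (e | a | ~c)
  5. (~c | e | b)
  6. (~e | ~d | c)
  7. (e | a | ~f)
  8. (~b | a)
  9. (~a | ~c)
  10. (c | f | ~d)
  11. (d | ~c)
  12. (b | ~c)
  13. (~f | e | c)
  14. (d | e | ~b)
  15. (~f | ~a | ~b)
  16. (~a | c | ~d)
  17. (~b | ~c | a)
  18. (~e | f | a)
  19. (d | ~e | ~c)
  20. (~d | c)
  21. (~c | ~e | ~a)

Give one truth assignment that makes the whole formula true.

a = 1, b = 1, c = 0, d = 0, e = 1, f = 0

Branch on a: take a = True.
  then c is forced to False.
  then b is forced to True.
  then f is forced to False.
  then d is forced to False.
  then e is forced to True.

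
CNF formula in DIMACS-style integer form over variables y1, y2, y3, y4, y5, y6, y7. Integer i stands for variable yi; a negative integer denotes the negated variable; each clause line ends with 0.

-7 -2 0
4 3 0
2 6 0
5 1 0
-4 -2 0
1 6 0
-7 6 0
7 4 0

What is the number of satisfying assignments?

15

Case analysis on y2 and y4:
  y2=T, y4=T: a clause becomes empty — 0.
  y2=T, y4=F: a clause becomes empty — 0.
  y2=F, y4=T: y3, y7 free; 3 ways for (y1,y5,y6) × 2^2 = 12.
  y2=F, y4=F: remaining (y1,y3,y5,y6,y7) ∈ {(F,T,T,T,T); (T,T,F,T,T); (T,T,T,T,T)} — 3.
Total: 0 + 0 + 12 + 3 = 15.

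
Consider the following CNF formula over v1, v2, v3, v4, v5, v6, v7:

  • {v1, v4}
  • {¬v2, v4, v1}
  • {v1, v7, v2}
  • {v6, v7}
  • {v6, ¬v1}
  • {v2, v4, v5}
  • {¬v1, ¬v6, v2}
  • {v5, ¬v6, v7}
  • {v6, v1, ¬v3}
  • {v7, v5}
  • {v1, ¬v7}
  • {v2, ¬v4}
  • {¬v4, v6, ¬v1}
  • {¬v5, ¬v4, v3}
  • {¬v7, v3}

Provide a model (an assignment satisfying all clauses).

Set v1 = True and propagate.
  then v6 is forced to True.
  then v2 is forced to True.
Branch on v3: take v3 = True.
For the remaining variables, v4 = True, v5 = True, v7 = False works.

v1=T  v2=T  v3=T  v4=T  v5=T  v6=T  v7=F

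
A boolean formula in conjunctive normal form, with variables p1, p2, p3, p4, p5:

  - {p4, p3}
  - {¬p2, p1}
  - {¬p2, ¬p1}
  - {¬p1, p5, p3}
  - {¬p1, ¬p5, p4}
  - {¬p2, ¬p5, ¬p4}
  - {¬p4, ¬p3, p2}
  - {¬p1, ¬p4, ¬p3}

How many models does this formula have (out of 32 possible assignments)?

6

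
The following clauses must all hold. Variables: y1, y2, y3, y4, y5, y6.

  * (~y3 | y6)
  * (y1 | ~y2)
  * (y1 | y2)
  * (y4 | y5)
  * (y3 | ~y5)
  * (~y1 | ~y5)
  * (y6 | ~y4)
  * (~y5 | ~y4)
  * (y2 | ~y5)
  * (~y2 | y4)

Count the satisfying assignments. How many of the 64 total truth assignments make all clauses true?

4

The models are:
  y1=T y2=F y3=F y4=T y5=F y6=T
  y1=T y2=F y3=T y4=T y5=F y6=T
  y1=T y2=T y3=F y4=T y5=F y6=T
  y1=T y2=T y3=T y4=T y5=F y6=T
Count: 4.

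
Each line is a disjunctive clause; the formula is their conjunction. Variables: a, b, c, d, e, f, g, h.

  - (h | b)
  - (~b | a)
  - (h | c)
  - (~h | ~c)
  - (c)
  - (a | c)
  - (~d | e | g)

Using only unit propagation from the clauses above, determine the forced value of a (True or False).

(c) is a unit clause: c = True.
(~c | ~h) with c = True leaves only ~h, so h = False.
In (h | b), h is now false; b must hold, so b = True.
(~b | a) with b = True leaves only a, so a = True.

True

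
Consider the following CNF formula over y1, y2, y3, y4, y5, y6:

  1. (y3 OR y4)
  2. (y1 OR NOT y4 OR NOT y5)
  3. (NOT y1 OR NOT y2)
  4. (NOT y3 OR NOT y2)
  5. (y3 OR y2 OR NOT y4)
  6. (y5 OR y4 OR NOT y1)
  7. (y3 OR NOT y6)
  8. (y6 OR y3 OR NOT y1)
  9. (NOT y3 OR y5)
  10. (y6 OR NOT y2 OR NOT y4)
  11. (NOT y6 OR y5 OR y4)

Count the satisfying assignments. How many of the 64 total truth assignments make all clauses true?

6

The models are:
  y1=F y2=F y3=T y4=F y5=T y6=F
  y1=F y2=F y3=T y4=F y5=T y6=T
  y1=T y2=F y3=T y4=F y5=T y6=F
  y1=T y2=F y3=T y4=F y5=T y6=T
  y1=T y2=F y3=T y4=T y5=T y6=F
  y1=T y2=F y3=T y4=T y5=T y6=T
Count: 6.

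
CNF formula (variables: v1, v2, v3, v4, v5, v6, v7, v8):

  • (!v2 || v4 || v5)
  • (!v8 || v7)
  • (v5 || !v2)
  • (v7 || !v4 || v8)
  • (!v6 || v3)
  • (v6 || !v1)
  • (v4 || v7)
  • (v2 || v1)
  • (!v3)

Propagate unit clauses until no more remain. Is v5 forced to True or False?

True

Unit clause (!v3) sets v3 = False.
(!v6 || v3): since v3 = False, the clause reduces to (!v6). v6 = False.
In (v6 || !v1), v6 is now false; !v1 must hold, so v1 = False.
(v1 || v2) with v1 = False leaves only v2, so v2 = True.
(v5 || !v2) with v2 = True leaves only v5, so v5 = True.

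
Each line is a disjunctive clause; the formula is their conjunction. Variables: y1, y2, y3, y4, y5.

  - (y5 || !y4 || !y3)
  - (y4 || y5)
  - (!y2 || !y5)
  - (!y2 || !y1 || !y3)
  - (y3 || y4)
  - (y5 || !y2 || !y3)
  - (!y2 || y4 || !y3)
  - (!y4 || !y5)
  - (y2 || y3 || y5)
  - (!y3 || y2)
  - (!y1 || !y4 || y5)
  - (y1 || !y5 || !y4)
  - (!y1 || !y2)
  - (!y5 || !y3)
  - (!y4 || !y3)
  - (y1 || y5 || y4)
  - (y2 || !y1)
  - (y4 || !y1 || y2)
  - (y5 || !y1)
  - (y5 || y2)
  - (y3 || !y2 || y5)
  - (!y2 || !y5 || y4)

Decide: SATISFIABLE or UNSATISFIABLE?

UNSATISFIABLE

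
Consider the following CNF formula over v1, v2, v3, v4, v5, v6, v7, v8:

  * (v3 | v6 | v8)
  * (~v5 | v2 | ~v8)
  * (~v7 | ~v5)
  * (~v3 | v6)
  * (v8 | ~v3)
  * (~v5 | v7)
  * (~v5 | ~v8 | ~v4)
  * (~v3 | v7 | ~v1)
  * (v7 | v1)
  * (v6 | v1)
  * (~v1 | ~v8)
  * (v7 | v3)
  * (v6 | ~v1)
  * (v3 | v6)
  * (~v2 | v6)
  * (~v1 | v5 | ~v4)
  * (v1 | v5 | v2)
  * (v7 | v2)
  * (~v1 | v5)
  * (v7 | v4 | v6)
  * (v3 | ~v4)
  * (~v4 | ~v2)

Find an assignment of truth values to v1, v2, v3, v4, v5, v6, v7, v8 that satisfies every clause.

v1=0  v2=1  v3=0  v4=0  v5=0  v6=1  v7=1  v8=0

Pure literal: v6 appears only positively; assign v6 = True.
Set v1 = False and propagate.
  then v7 is forced to True.
  then v5 is forced to False.
  then v2 is forced to True.
  then v4 is forced to False.
Branch on v3: take v3 = False.
v8 is now unconstrained; take v8 = False.
Check each clause:
  1. (v6 | v8 | v3) — v6 is true.
  2. (v2 | ~v8 | ~v5) — ~v8 is true.
  3. (~v5 | ~v7) — ~v5 is true.
  4. (v6 | ~v3) — ~v3 is true.
  5. (v8 | ~v3) — ~v3 is true.
  6. (~v5 | v7) — ~v5 is true.
  7. (~v5 | ~v4 | ~v8) — ~v8 is true.
  8. (~v1 | ~v3 | v7) — ~v3 is true.
  9. (v1 | v7) — v7 is true.
  10. (v6 | v1) — v6 is true.
  11. (~v1 | ~v8) — ~v8 is true.
  12. (v3 | v7) — v7 is true.
  13. (v6 | ~v1) — ~v1 is true.
  14. (v3 | v6) — v6 is true.
  15. (~v2 | v6) — v6 is true.
  16. (v5 | ~v1 | ~v4) — ~v4 is true.
  17. (v1 | v5 | v2) — v2 is true.
  18. (v2 | v7) — v2 is true.
  19. (~v1 | v5) — ~v1 is true.
  20. (v4 | v7 | v6) — v6 is true.
  21. (v3 | ~v4) — ~v4 is true.
  22. (~v2 | ~v4) — ~v4 is true.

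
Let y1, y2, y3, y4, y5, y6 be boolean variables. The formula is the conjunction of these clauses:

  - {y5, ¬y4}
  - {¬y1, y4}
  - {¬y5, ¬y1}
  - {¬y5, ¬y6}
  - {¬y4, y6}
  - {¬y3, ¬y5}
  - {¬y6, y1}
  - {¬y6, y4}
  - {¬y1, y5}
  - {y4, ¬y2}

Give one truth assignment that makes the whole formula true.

y1=F, y2=F, y3=F, y4=F, y5=F, y6=F

Check each clause:
  1. {y5, ¬y4} — ¬y4 is true.
  2. {y4, ¬y1} — ¬y1 is true.
  3. {¬y5, ¬y1} — ¬y5 is true.
  4. {¬y5, ¬y6} — ¬y6 is true.
  5. {¬y4, y6} — ¬y4 is true.
  6. {¬y5, ¬y3} — ¬y5 is true.
  7. {y1, ¬y6} — ¬y6 is true.
  8. {y4, ¬y6} — ¬y6 is true.
  9. {¬y1, y5} — ¬y1 is true.
  10. {¬y2, y4} — ¬y2 is true.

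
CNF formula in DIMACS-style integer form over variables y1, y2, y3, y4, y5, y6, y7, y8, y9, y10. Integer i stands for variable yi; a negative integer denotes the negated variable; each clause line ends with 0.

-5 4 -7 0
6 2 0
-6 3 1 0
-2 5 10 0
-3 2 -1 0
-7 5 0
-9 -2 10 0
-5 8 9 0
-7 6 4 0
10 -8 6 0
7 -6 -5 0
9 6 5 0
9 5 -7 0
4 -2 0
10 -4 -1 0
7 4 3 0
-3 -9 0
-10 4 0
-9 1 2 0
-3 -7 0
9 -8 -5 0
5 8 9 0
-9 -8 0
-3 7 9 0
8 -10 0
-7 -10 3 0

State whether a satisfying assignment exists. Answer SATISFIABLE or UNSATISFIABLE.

SATISFIABLE

Try y1 = True.
Branch on y2: take y2 = True.
  then y4 is forced to True.
  then y10 is forced to True.
  then y8 is forced to True.
  then y9 is forced to False.
  then y5 is forced to False.
  then y7 is forced to False.
  then y6 is forced to True.
  then y3 is forced to False.
So y1 = 1, y2 = 1, y3 = 0, y4 = 1, y5 = 0, y6 = 1, y7 = 0, y8 = 1, y9 = 0, y10 = 1 is a satisfying assignment.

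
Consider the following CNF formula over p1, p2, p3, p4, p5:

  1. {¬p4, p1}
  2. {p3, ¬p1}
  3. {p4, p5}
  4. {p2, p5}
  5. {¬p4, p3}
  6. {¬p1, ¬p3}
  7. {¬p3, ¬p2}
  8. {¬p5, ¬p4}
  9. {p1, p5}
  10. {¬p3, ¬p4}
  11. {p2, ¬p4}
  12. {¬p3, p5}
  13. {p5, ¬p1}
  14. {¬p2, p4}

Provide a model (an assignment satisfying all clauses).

Branch on p1: take p1 = False.
  then p4 is forced to False.
  then p5 is forced to True.
  then p2 is forced to False.
p3 is now unconstrained; take p3 = False.

p1=0  p2=0  p3=0  p4=0  p5=1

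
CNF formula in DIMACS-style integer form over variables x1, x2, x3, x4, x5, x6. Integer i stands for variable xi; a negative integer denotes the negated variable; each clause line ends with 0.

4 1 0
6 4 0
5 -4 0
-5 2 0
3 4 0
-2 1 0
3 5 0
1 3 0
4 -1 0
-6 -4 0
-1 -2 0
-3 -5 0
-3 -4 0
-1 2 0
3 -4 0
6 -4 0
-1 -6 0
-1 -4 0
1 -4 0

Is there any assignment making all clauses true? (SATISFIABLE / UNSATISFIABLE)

x4 = True:
  propagation gives x5=True, x2=True, x1=True; an empty clause results — contradiction.
x4 = False:
  propagation gives x1=True; an empty clause results — contradiction.
Every branch closes, so no satisfying assignment exists.

UNSATISFIABLE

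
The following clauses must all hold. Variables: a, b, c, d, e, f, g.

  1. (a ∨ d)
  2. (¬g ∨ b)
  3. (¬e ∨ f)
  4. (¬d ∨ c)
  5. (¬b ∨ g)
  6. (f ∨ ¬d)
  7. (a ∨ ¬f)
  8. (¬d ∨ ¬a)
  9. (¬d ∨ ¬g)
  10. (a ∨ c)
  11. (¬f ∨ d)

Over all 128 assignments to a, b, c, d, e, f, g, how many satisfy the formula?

The models are:
  a=T b=F c=F d=F e=F f=F g=F
  a=T b=F c=T d=F e=F f=F g=F
  a=T b=T c=F d=F e=F f=F g=T
  a=T b=T c=T d=F e=F f=F g=T
That's 4 in total.

4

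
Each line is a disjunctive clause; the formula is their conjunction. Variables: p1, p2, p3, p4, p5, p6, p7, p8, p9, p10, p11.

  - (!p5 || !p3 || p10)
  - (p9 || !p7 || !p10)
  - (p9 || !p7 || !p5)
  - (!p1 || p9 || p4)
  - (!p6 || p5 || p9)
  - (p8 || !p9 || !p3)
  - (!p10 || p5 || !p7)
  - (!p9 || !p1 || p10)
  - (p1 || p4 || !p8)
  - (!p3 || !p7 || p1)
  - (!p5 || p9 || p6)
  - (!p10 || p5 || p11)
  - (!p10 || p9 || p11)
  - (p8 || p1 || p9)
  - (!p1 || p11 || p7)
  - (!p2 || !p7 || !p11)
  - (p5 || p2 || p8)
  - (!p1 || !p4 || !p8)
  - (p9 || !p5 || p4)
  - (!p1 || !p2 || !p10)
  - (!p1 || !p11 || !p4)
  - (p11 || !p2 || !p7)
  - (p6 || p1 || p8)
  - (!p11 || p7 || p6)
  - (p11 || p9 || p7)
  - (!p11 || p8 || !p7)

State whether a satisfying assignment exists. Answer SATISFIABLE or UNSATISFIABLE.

SATISFIABLE

p3 occurs only negated in the remaining clauses — set p3 = False.
Branch on p1: take p1 = False.
Branch on p2: take p2 = True.
Set p4 = False and propagate.
  then p8 is forced to False.
  then p9 is forced to True.
  then p6 is forced to True.
For the remaining variables, p5 = True, p7 = False, p10 = False, p11 = True works.
So p1=F, p2=T, p3=F, p4=F, p5=T, p6=T, p7=F, p8=F, p9=T, p10=F, p11=T is a satisfying assignment.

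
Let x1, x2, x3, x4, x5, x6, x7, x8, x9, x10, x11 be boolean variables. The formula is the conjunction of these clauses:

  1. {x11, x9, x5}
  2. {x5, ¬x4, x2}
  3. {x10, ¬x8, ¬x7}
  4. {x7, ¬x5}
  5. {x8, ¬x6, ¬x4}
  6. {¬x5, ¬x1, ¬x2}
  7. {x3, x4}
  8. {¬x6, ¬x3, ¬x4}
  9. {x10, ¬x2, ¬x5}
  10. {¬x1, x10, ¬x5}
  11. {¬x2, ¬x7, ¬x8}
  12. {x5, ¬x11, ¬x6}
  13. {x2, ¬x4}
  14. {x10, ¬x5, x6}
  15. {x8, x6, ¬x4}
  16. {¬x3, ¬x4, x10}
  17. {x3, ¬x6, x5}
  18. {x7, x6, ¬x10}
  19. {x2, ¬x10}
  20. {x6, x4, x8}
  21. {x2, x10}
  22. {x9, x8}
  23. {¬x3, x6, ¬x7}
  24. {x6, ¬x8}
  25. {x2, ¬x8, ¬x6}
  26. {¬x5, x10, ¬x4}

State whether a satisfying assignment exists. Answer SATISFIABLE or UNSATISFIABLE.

x1 occurs only negated in the remaining clauses — set x1 = False.
Pure literal: x9 appears only positively; assign x9 = True.
Branch on x2: take x2 = True.
For the remaining variables, x3 = True, x4 = False, x5 = False, x6 = True, x7 = False, x8 = True, x10 = False, x11 = False works.
So x1 = 0, x2 = 1, x3 = 1, x4 = 0, x5 = 0, x6 = 1, x7 = 0, x8 = 1, x9 = 1, x10 = 0, x11 = 0 is a satisfying assignment.

SATISFIABLE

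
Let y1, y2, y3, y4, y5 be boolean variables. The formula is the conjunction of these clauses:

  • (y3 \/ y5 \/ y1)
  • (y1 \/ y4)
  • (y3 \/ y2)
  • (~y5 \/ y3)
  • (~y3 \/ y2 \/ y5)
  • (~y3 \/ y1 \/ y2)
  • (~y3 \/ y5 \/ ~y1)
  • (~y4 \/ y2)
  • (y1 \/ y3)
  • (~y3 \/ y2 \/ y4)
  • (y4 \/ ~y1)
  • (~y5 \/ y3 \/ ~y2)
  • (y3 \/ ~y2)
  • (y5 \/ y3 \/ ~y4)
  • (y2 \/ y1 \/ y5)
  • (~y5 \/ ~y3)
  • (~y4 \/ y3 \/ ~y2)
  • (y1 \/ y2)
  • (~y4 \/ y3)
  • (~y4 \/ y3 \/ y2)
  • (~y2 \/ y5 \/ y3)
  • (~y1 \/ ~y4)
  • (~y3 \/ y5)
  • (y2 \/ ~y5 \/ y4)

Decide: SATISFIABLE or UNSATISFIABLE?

y3 = True:
  propagation gives y5=False; an empty clause results — contradiction.
y3 = False:
  propagation gives y2=True; an empty clause results — contradiction.
Every branch closes, so no satisfying assignment exists.

UNSATISFIABLE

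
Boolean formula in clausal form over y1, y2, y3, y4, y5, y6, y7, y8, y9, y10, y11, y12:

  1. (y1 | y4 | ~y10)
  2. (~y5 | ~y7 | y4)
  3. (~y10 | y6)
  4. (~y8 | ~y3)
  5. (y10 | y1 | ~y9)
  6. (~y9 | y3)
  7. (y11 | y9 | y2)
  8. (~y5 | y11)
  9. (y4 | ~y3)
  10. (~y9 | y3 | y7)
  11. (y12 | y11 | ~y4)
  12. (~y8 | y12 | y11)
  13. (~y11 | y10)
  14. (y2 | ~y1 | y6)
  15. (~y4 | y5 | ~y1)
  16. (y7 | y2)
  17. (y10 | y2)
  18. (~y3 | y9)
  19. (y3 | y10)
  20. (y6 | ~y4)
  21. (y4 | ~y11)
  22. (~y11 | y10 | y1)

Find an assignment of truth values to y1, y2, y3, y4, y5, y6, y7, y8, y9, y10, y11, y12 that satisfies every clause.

y1=False, y2=True, y3=False, y4=True, y5=True, y6=True, y7=True, y8=True, y9=False, y10=True, y11=True, y12=True

Check each clause:
  1. (y1 | y4 | ~y10) — y4 is true.
  2. (y4 | ~y7 | ~y5) — y4 is true.
  3. (~y10 | y6) — y6 is true.
  4. (~y3 | ~y8) — ~y3 is true.
  5. (~y9 | y10 | y1) — y10 is true.
  6. (y3 | ~y9) — ~y9 is true.
  7. (y9 | y2 | y11) — y2 is true.
  8. (~y5 | y11) — y11 is true.
  9. (y4 | ~y3) — y4 is true.
  10. (~y9 | y3 | y7) — y7 is true.
  11. (~y4 | y12 | y11) — y11 is true.
  12. (y12 | ~y8 | y11) — y11 is true.
  13. (~y11 | y10) — y10 is true.
  14. (y2 | ~y1 | y6) — y2 is true.
  15. (y5 | ~y4 | ~y1) — y5 is true.
  16. (y2 | y7) — y2 is true.
  17. (y2 | y10) — y2 is true.
  18. (~y3 | y9) — ~y3 is true.
  19. (y3 | y10) — y10 is true.
  20. (~y4 | y6) — y6 is true.
  21. (y4 | ~y11) — y4 is true.
  22. (y10 | y1 | ~y11) — y10 is true.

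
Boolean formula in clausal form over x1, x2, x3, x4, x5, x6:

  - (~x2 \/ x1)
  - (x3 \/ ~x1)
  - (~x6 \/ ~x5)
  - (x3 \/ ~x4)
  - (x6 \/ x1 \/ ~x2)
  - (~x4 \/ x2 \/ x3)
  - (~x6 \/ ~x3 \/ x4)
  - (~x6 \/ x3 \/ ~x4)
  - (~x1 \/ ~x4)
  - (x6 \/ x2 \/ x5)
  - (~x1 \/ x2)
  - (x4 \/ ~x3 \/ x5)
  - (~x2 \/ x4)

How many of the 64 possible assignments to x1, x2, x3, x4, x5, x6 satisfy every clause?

Satisfying assignments:
  x1=F x2=F x3=F x4=F x5=F x6=T
  x1=F x2=F x3=F x4=F x5=T x6=F
  x1=F x2=F x3=T x4=F x5=T x6=F
  x1=F x2=F x3=T x4=T x5=F x6=T
  x1=F x2=F x3=T x4=T x5=T x6=F
That's 5 in total.

5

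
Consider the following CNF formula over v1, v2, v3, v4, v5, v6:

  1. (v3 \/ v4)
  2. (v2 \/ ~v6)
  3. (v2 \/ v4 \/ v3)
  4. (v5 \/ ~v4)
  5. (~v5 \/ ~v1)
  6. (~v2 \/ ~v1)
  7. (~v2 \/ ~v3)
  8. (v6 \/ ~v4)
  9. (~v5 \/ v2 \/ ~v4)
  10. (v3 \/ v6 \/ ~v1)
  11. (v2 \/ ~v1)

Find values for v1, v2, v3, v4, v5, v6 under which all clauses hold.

Pure literal: v1 appears only negated; assign v1 = False.
Branch on v2: take v2 = False.
  then v6 is forced to False.
  then v4 is forced to False.
  then v3 is forced to True.
v5 is now unconstrained; take v5 = False.

v1 = False, v2 = False, v3 = True, v4 = False, v5 = False, v6 = False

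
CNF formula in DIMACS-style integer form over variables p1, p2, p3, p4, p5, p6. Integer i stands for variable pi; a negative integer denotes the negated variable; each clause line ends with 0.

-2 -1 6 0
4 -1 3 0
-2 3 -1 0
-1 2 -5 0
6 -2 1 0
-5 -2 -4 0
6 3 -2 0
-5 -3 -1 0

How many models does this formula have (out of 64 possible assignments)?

Case analysis on p1 and p2:
  p1=T, p2=T: remaining (p3,p4,p5,p6) ∈ {(T,F,F,T); (T,T,F,T)} — 2.
  p1=T, p2=F: p6 free; 3 ways for (p3,p4,p5) × 2^1 = 6.
  p1=F, p2=T: p3 free; 3 ways for (p4,p5,p6) × 2^1 = 6.
  p1=F, p2=F: p3, p4, p5, p6 free → 2^4 = 16.
Total: 2 + 6 + 6 + 16 = 30.

30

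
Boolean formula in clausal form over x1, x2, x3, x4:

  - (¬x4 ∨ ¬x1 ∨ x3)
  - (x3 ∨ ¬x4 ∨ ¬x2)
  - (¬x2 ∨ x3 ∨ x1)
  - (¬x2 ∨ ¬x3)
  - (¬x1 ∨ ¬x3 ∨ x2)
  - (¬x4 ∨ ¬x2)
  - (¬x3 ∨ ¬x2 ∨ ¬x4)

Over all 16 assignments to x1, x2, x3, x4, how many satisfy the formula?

6

The models are:
  x1=0 x2=0 x3=0 x4=0
  x1=0 x2=0 x3=0 x4=1
  x1=0 x2=0 x3=1 x4=0
  x1=0 x2=0 x3=1 x4=1
  x1=1 x2=0 x3=0 x4=0
  x1=1 x2=1 x3=0 x4=0
Count: 6.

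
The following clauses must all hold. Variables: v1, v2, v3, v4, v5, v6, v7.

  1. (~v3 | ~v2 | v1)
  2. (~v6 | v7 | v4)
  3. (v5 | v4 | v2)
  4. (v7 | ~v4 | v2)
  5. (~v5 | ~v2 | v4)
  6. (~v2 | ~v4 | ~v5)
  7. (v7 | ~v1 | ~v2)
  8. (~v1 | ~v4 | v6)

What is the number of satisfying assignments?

37

Case analysis on v2 and v4:
  v2=T, v4=T: 6 of the 32 assignments to (v1,v3,v5,v6,v7) work.
  v2=T, v4=F: 7 of the 32 assignments to (v1,v3,v5,v6,v7) work.
  v2=F, v4=T: v3, v5 free; 3 ways for (v1,v6,v7) × 2^2 = 12.
  v2=F, v4=F: v1, v3 free; 3 ways for (v5,v6,v7) × 2^2 = 12.
Total: 6 + 7 + 12 + 12 = 37.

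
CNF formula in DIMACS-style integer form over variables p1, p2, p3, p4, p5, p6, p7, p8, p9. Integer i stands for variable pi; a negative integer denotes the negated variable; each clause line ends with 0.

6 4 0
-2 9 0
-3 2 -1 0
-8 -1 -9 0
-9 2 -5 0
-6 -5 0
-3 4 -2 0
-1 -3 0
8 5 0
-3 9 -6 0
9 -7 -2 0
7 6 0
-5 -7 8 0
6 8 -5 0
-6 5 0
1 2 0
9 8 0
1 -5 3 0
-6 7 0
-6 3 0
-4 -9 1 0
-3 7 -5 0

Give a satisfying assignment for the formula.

p1 = T, p2 = F, p3 = F, p4 = T, p5 = F, p6 = F, p7 = T, p8 = T, p9 = F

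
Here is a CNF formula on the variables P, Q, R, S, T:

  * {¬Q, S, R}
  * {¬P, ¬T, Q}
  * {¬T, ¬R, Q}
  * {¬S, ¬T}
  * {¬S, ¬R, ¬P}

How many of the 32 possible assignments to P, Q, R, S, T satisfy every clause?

Split on Q, then R.
  Q=T, R=T: 5 of the 8 assignments to (P,S,T) work.
  Q=T, R=F: remaining (P,S,T) ∈ {(F,T,F); (T,T,F)} — 2.
  Q=F, R=T: remaining (P,S,T) ∈ {(F,F,F); (F,T,F); (T,F,F)} — 3.
  Q=F, R=F: 5 of the 8 assignments to (P,S,T) work.
Total: 5 + 2 + 3 + 5 = 15.

15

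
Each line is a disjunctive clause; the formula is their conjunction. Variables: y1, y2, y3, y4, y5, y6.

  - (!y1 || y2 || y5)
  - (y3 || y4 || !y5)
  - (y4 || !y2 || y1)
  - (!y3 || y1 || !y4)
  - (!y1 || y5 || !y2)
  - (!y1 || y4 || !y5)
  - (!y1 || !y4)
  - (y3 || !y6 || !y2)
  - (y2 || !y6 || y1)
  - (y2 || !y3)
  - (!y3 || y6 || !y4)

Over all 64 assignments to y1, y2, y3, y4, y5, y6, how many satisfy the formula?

Satisfying assignments:
  y1=F y2=F y3=F y4=F y5=F y6=F
  y1=F y2=F y3=F y4=T y5=F y6=F
  y1=F y2=F y3=F y4=T y5=T y6=F
  y1=F y2=T y3=F y4=T y5=F y6=F
  y1=F y2=T y3=F y4=T y5=T y6=F
That's 5 in total.

5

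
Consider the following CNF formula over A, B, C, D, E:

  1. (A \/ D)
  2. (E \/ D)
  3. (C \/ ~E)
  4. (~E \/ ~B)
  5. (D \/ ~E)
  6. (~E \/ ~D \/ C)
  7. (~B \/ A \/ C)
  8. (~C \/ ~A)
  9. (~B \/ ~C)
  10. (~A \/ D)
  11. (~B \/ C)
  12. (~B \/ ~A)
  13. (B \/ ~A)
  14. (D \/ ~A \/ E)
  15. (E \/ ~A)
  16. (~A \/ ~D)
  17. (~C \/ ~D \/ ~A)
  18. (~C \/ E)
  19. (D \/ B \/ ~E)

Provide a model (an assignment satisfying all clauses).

A=0, B=0, C=0, D=1, E=0

Set A = False and propagate.
  then D is forced to True.
For the remaining variables, B = False, C = False, E = False works.
Every clause has at least one true literal under this assignment.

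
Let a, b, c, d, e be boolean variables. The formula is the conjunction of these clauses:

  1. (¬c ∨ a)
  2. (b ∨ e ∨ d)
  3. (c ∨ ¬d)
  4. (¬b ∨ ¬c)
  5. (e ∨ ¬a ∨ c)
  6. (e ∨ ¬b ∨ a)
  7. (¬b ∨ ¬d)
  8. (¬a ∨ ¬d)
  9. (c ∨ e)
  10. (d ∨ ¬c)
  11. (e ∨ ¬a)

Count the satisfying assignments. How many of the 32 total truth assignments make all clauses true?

4

Satisfying assignments:
  a=F b=F c=F d=F e=T
  a=F b=T c=F d=F e=T
  a=T b=F c=F d=F e=T
  a=T b=T c=F d=F e=T
That's 4 in total.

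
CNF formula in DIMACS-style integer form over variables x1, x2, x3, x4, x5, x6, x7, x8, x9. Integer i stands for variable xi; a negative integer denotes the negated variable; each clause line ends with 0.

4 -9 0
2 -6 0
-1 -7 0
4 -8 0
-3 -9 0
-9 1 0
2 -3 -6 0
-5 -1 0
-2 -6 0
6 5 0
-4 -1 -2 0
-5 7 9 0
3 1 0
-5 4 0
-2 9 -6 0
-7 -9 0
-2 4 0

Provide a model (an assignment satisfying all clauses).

x1=False, x2=True, x3=True, x4=True, x5=True, x6=False, x7=True, x8=False, x9=False

x8 occurs only negated in the remaining clauses — set x8 = False.
Try x1 = False.
  then x9 is forced to False.
  then x3 is forced to True.
For the remaining variables, x2 = True, x4 = True, x5 = True, x6 = False, x7 = True works.
Every clause has at least one true literal under this assignment.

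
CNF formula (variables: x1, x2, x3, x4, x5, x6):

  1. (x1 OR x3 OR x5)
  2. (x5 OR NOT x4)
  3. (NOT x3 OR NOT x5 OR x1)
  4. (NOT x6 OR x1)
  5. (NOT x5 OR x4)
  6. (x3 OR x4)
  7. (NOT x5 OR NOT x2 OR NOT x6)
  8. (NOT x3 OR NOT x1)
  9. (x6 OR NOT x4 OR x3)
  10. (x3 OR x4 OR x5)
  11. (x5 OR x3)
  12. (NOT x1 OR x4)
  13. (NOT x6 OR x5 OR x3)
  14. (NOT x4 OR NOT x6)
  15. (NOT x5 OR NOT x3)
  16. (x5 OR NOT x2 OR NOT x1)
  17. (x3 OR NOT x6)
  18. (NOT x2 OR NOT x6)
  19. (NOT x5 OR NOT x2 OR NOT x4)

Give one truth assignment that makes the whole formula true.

Try x1 = False.
  then x6 is forced to False.
Branch on x2: take x2 = True.
For the remaining variables, x3 = True, x4 = False, x5 = False works.

x1=False, x2=True, x3=True, x4=False, x5=False, x6=False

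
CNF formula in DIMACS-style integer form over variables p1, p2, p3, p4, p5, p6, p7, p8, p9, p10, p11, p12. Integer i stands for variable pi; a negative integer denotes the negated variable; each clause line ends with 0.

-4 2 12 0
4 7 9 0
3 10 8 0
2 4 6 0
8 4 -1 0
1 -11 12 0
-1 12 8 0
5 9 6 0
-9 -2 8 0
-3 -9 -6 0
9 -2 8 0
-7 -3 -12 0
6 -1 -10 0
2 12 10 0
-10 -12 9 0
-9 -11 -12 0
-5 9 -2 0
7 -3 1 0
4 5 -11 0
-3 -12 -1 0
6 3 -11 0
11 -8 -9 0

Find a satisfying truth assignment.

p1=1, p2=1, p3=1, p4=0, p5=0, p6=1, p7=1, p8=1, p9=0, p10=1, p11=0, p12=0

Check each clause:
  1. {p12, ¬p4, p2} — p2 is true.
  2. {p4, p7, p9} — p7 is true.
  3. {p10, p3, p8} — p8 is true.
  4. {p4, p6, p2} — p2 is true.
  5. {p8, p4, ¬p1} — p8 is true.
  6. {p12, p1, ¬p11} — p1 is true.
  7. {p8, ¬p1, p12} — p8 is true.
  8. {p9, p5, p6} — p6 is true.
  9. {p8, ¬p9, ¬p2} — p8 is true.
  10. {¬p9, ¬p6, ¬p3} — ¬p9 is true.
  11. {p8, ¬p2, p9} — p8 is true.
  12. {¬p7, ¬p3, ¬p12} — ¬p12 is true.
  13. {p6, ¬p1, ¬p10} — p6 is true.
  14. {p2, p10, p12} — p10 is true.
  15. {¬p10, p9, ¬p12} — ¬p12 is true.
  16. {¬p12, ¬p11, ¬p9} — ¬p12 is true.
  17. {¬p5, p9, ¬p2} — ¬p5 is true.
  18. {p1, p7, ¬p3} — p1 is true.
  19. {p4, ¬p11, p5} — ¬p11 is true.
  20. {¬p3, ¬p12, ¬p1} — ¬p12 is true.
  21. {¬p11, p3, p6} — p3 is true.
  22. {¬p8, ¬p9, p11} — ¬p9 is true.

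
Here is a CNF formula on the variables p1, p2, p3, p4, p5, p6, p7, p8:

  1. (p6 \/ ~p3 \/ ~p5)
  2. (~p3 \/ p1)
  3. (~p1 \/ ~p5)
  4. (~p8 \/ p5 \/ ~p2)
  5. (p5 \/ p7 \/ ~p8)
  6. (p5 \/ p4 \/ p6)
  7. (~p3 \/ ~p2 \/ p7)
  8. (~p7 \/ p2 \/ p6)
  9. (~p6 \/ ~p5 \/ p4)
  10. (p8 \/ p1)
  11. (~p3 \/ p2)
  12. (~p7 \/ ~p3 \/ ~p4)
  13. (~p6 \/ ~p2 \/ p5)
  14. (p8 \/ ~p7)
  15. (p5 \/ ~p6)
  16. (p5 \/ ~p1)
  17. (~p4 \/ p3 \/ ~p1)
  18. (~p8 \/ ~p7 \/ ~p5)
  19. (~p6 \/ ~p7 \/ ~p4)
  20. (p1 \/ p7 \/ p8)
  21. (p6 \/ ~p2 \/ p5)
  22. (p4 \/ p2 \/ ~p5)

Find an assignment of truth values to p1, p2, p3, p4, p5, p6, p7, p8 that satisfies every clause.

p1=F, p2=T, p3=F, p4=T, p5=T, p6=T, p7=F, p8=T

Try p1 = False.
  then p3 is forced to False.
  then p8 is forced to True.
Set p2 = True and propagate.
  then p5 is forced to True.
  then p7 is forced to False.
The remaining clauses are satisfied by p4 = True, p6 = True.
Every clause has at least one true literal under this assignment.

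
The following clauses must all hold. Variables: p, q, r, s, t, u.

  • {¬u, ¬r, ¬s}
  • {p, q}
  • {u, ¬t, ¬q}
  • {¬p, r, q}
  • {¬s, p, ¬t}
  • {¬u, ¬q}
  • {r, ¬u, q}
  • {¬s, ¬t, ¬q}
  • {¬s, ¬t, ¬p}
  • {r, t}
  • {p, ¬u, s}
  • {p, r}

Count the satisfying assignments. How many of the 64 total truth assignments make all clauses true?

Split on p, then q.
  p=1, q=1: remaining (r,s,t,u) ∈ {(1,0,0,0); (1,1,0,0)} — 2.
  p=1, q=0: 5 of the 16 assignments to (r,s,t,u) work.
  p=0, q=1: remaining (r,s,t,u) ∈ {(1,0,0,0); (1,1,0,0)} — 2.
  p=0, q=0: a clause becomes empty — 0.
Total: 2 + 5 + 2 + 0 = 9.

9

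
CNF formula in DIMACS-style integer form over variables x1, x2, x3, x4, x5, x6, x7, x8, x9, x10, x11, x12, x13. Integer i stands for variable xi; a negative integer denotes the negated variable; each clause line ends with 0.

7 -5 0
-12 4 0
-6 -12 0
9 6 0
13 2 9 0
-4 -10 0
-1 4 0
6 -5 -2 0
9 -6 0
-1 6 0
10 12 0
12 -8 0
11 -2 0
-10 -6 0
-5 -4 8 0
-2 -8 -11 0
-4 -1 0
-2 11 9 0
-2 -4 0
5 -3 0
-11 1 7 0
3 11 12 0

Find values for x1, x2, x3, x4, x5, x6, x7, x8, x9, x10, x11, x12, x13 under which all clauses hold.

x1 = F, x2 = F, x3 = F, x4 = T, x5 = F, x6 = F, x7 = T, x8 = F, x9 = T, x10 = F, x11 = T, x12 = T, x13 = F

Pure literal: x7 appears only positively; assign x7 = True.
x9 occurs only positively in the remaining clauses — set x9 = True.
Try x1 = False.
Branch on x2: take x2 = False.
The remaining clauses are satisfied by x3 = False, x4 = True, x5 = False, x6 = False, x8 = False, x10 = False, x11 = True, x12 = True, x13 = False.
Every clause has at least one true literal under this assignment.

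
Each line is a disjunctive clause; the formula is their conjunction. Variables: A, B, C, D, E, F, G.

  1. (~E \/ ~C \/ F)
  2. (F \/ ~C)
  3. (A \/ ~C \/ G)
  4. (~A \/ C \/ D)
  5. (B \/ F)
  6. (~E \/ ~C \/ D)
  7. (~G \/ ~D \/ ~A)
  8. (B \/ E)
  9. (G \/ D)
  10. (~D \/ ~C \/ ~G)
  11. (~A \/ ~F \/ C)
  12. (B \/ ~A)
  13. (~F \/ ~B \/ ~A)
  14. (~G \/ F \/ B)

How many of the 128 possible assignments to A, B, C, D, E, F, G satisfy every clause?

18

Split on C, then A.
  C=1, A=1: a clause becomes empty — 0.
  C=1, A=0: remaining (B,D,E,F,G) ∈ {(1,0,0,1,1)} — 1.
  C=0, A=1: remaining (B,D,E,F,G) ∈ {(1,1,0,0,0); (1,1,1,0,0)} — 2.
  C=0, A=0: 15 of the 32 assignments to (B,D,E,F,G) work.
Total: 0 + 1 + 2 + 15 = 18.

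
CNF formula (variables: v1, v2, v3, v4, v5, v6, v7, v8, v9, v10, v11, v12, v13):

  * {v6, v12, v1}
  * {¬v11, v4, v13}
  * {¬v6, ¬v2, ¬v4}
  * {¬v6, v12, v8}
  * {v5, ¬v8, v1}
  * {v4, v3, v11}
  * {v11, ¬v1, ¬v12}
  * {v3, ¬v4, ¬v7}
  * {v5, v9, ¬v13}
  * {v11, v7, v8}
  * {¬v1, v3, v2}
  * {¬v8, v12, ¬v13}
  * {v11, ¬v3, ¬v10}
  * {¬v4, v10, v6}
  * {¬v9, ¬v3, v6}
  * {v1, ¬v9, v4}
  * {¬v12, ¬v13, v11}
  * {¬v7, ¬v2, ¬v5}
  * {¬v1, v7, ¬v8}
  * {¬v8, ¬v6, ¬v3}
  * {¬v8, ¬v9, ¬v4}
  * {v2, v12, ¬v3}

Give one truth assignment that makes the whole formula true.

v1 = 1, v2 = 0, v3 = 1, v4 = 1, v5 = 1, v6 = 1, v7 = 0, v8 = 0, v9 = 0, v10 = 0, v11 = 1, v12 = 1, v13 = 1

Branch on v1: take v1 = True.
Set v2 = False and propagate.
  then v3 is forced to True.
  then v12 is forced to True.
  then v11 is forced to True.
For the remaining variables, v4 = True, v5 = True, v6 = True, v7 = False, v8 = False, v9 = False, v10 = False, v13 = True works.
Check each clause:
  1. {v6, v12, v1} — v1 is true.
  2. {¬v11, v13, v4} — v4 is true.
  3. {¬v4, ¬v2, ¬v6} — ¬v2 is true.
  4. {v8, ¬v6, v12} — v12 is true.
  5. {¬v8, v5, v1} — ¬v8 is true.
  6. {v11, v3, v4} — v3 is true.
  7. {¬v12, ¬v1, v11} — v11 is true.
  8. {¬v4, ¬v7, v3} — ¬v7 is true.
  9. {v5, v9, ¬v13} — v5 is true.
  10. {v8, v7, v11} — v11 is true.
  11. {v2, ¬v1, v3} — v3 is true.
  12. {v12, ¬v13, ¬v8} — ¬v8 is true.
  13. {v11, ¬v3, ¬v10} — v11 is true.
  14. {v10, ¬v4, v6} — v6 is true.
  15. {v6, ¬v9, ¬v3} — v6 is true.
  16. {¬v9, v1, v4} — v1 is true.
  17. {¬v13, ¬v12, v11} — v11 is true.
  18. {¬v7, ¬v2, ¬v5} — ¬v7 is true.
  19. {¬v1, ¬v8, v7} — ¬v8 is true.
  20. {¬v8, ¬v6, ¬v3} — ¬v8 is true.
  21. {¬v8, ¬v4, ¬v9} — ¬v8 is true.
  22. {v2, ¬v3, v12} — v12 is true.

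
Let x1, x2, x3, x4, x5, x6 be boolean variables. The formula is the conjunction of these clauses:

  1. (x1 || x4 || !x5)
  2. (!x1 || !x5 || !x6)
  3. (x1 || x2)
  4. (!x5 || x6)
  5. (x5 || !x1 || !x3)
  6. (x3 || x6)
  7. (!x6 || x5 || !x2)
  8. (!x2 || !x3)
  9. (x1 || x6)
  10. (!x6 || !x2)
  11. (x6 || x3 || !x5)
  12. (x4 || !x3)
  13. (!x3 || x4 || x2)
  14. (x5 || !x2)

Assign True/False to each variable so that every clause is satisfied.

Pure literal: x4 appears only positively; assign x4 = True.
Set x1 = True and propagate.
Try x2 = False.
Branch on x3: take x3 = False.
  then x6 is forced to True.
  then x5 is forced to False.

x1=T, x2=F, x3=F, x4=T, x5=F, x6=T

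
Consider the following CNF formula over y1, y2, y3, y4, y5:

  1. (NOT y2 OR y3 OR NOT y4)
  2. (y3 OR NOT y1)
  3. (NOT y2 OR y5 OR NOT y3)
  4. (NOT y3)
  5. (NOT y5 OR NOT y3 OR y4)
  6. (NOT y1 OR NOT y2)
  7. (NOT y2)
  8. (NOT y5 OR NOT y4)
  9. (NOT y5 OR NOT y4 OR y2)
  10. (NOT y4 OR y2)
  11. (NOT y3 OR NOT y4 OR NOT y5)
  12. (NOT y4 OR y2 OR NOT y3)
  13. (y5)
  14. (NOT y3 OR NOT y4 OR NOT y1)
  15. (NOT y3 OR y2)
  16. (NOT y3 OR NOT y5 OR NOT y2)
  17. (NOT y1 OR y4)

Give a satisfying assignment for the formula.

y1 = 0, y2 = 0, y3 = 0, y4 = 0, y5 = 1

The clause (NOT y3) is unit: y3 must be False.
Unit propagation: (NOT y1) forces y1 = False.
The clause (NOT y2) is unit: y2 must be False.
(NOT y4) is a unit clause, so y4 = False.
Unit propagation: (y5) forces y5 = True.
Every clause has at least one true literal under this assignment.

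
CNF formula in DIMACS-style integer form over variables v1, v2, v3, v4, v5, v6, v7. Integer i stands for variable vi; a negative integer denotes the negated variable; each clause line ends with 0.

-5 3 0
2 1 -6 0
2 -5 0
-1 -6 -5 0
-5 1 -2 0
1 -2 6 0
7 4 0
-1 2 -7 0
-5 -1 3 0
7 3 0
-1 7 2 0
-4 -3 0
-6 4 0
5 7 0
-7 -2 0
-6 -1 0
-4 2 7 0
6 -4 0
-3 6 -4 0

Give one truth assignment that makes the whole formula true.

v1=False, v2=False, v3=True, v4=False, v5=False, v6=False, v7=True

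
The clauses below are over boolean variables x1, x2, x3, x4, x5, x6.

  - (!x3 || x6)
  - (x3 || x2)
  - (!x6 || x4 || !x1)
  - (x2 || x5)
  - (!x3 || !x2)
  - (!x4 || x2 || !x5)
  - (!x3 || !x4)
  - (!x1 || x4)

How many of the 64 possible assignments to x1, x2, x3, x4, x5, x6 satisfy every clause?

13

Split on x2, then x3.
  x2=1, x3=1: a clause becomes empty — 0.
  x2=1, x3=0: x5, x6 free; 3 ways for (x1,x4) × 2^2 = 12.
  x2=0, x3=1: remaining (x1,x4,x5,x6) ∈ {(0,0,1,1)} — 1.
  x2=0, x3=0: a clause becomes empty — 0.
Total: 0 + 12 + 1 + 0 = 13.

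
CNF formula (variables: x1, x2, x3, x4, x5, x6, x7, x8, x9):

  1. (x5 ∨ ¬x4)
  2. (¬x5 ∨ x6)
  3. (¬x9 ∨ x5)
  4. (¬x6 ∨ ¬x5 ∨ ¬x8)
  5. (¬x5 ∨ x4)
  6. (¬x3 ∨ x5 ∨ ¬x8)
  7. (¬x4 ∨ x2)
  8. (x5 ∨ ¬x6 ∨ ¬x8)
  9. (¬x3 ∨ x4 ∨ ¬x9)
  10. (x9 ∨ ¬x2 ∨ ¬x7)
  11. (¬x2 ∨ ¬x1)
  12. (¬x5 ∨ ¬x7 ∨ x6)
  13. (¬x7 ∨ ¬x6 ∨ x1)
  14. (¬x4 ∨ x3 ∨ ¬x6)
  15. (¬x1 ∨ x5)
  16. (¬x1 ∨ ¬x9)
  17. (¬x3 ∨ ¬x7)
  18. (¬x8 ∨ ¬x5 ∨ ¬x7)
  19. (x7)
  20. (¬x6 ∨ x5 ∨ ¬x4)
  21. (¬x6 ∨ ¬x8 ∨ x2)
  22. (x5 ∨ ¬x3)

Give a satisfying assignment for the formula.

x1=F  x2=F  x3=F  x4=F  x5=F  x6=F  x7=T  x8=F  x9=F

Check each clause:
  1. (¬x4 ∨ x5) — ¬x4 is true.
  2. (¬x5 ∨ x6) — ¬x5 is true.
  3. (x5 ∨ ¬x9) — ¬x9 is true.
  4. (¬x5 ∨ ¬x8 ∨ ¬x6) — ¬x8 is true.
  5. (x4 ∨ ¬x5) — ¬x5 is true.
  6. (¬x8 ∨ x5 ∨ ¬x3) — ¬x8 is true.
  7. (x2 ∨ ¬x4) — ¬x4 is true.
  8. (¬x6 ∨ x5 ∨ ¬x8) — ¬x8 is true.
  9. (¬x3 ∨ x4 ∨ ¬x9) — ¬x3 is true.
  10. (¬x2 ∨ ¬x7 ∨ x9) — ¬x2 is true.
  11. (¬x2 ∨ ¬x1) — ¬x1 is true.
  12. (¬x7 ∨ x6 ∨ ¬x5) — ¬x5 is true.
  13. (¬x7 ∨ x1 ∨ ¬x6) — ¬x6 is true.
  14. (¬x4 ∨ ¬x6 ∨ x3) — ¬x6 is true.
  15. (¬x1 ∨ x5) — ¬x1 is true.
  16. (¬x1 ∨ ¬x9) — ¬x1 is true.
  17. (¬x3 ∨ ¬x7) — ¬x3 is true.
  18. (¬x7 ∨ ¬x5 ∨ ¬x8) — ¬x8 is true.
  19. (x7) — x7 is true.
  20. (x5 ∨ ¬x6 ∨ ¬x4) — ¬x6 is true.
  21. (¬x6 ∨ ¬x8 ∨ x2) — ¬x8 is true.
  22. (¬x3 ∨ x5) — ¬x3 is true.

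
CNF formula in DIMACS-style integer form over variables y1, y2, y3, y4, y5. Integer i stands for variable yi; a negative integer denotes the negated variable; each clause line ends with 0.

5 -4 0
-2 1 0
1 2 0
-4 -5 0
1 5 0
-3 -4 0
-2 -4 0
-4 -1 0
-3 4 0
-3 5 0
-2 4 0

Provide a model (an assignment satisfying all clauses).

y1=True, y2=False, y3=False, y4=False, y5=False

Check each clause:
  1. (¬y4 ∨ y5) — ¬y4 is true.
  2. (¬y2 ∨ y1) — y1 is true.
  3. (y2 ∨ y1) — y1 is true.
  4. (¬y4 ∨ ¬y5) — ¬y5 is true.
  5. (y5 ∨ y1) — y1 is true.
  6. (¬y4 ∨ ¬y3) — ¬y4 is true.
  7. (¬y2 ∨ ¬y4) — ¬y4 is true.
  8. (¬y4 ∨ ¬y1) — ¬y4 is true.
  9. (¬y3 ∨ y4) — ¬y3 is true.
  10. (¬y3 ∨ y5) — ¬y3 is true.
  11. (¬y2 ∨ y4) — ¬y2 is true.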